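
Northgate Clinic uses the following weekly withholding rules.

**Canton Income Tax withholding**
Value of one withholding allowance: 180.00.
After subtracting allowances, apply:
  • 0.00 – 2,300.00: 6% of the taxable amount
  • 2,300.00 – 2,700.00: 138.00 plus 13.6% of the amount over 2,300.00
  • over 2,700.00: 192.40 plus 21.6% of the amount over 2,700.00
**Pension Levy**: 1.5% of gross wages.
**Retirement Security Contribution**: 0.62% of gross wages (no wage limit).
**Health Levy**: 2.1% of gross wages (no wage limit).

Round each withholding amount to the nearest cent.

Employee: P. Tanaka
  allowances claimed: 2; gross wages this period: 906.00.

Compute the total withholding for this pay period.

Canton Income Tax: taxable = 906.00 − 2×180.00 = 546.00
  6% × 546.00 = 32.76
Pension Levy: 1.5% × 906.00 = 13.59
Retirement Security Contribution: 0.62% × 906.00 = 5.62
Health Levy: 2.1% × 906.00 = 19.03
Total: 32.76 + 13.59 + 5.62 + 19.03 = 71.00

71.00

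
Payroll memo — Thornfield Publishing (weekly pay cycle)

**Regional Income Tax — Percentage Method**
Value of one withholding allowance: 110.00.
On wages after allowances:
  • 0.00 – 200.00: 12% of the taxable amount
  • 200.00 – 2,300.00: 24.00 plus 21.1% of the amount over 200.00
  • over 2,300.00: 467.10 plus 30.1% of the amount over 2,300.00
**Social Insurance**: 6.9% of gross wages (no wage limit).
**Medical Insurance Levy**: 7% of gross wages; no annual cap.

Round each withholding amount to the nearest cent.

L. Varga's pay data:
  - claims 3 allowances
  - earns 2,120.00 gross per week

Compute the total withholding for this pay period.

Regional Income Tax: taxable = 2,120.00 − 3×110.00 = 1,790.00
  24.00 + 21.1% × (1,790.00 − 200.00) = 24.00 + 21.1% × 1,590.00 = 359.49
Social Insurance: 6.9% × 2,120.00 = 146.28
Medical Insurance Levy: 7% × 2,120.00 = 148.40
Total: 359.49 + 146.28 + 148.40 = 654.17

654.17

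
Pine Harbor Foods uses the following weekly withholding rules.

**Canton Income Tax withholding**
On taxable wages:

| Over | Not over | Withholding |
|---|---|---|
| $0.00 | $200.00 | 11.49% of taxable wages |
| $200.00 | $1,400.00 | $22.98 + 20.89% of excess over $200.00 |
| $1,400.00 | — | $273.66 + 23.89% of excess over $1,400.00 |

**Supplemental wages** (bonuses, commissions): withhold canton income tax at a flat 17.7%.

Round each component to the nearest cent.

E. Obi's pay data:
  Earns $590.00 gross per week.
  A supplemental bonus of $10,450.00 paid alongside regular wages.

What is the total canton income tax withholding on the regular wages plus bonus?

$1,954.10

Canton Income Tax: taxable = $590.00
  $22.98 + 20.89% × ($590.00 − $200.00) = $22.98 + 20.89% × $390.00 = $104.45
Supplemental (17.7% flat on bonus): 17.7% × $10,450.00 = $1,849.65
Total canton income tax: $104.45 + $1,849.65 = $1,954.10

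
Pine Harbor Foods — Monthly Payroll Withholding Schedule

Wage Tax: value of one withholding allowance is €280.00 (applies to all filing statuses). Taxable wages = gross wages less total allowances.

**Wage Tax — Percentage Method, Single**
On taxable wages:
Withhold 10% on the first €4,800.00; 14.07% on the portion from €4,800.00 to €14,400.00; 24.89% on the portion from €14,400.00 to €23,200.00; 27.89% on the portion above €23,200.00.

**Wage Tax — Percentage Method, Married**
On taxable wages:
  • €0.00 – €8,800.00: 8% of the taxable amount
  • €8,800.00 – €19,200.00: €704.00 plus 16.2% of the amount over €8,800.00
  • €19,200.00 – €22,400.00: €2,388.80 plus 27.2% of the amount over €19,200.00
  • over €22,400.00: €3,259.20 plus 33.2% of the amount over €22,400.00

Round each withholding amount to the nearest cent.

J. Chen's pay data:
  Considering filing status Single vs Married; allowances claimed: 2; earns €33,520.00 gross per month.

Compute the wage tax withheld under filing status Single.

Wage Tax (Single): taxable = €33,520.00 − 2×€280.00 = €32,960.00
  €4,021.04 + 27.89% × (€32,960.00 − €23,200.00) = €4,021.04 + 27.89% × €9,760.00 = €6,743.10

€6,743.10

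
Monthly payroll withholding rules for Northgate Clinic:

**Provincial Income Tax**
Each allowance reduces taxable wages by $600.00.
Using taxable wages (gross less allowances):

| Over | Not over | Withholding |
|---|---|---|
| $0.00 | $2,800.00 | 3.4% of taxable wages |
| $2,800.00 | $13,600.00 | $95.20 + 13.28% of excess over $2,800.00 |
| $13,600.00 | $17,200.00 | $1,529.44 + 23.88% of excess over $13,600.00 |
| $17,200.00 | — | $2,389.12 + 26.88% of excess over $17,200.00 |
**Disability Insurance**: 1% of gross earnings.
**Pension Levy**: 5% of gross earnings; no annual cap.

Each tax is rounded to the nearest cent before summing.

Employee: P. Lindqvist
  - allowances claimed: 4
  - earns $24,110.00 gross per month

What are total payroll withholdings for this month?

Provincial Income Tax: taxable = $24,110.00 − 4×$600.00 = $21,710.00
  $2,389.12 + 26.88% × ($21,710.00 − $17,200.00) = $2,389.12 + 26.88% × $4,510.00 = $3,601.41
Disability Insurance: 1% × $24,110.00 = $241.10
Pension Levy: 5% × $24,110.00 = $1,205.50
Total: $3,601.41 + $241.10 + $1,205.50 = $5,048.01

$5,048.01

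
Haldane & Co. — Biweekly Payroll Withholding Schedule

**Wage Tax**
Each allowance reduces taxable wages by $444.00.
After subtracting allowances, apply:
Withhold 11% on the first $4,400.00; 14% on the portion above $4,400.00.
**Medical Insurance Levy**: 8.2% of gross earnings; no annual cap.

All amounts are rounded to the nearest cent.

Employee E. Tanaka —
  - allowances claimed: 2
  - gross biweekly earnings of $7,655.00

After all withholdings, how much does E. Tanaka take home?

Wage Tax: taxable = $7,655.00 − 2×$444.00 = $6,767.00
  $484.00 + 14% × ($6,767.00 − $4,400.00) = $484.00 + 14% × $2,367.00 = $815.38
Medical Insurance Levy: 8.2% × $7,655.00 = $627.71
Total withheld: $815.38 + $627.71 = $1,443.09
Net pay: $7,655.00 − $1,443.09 = $6,211.91

$6,211.91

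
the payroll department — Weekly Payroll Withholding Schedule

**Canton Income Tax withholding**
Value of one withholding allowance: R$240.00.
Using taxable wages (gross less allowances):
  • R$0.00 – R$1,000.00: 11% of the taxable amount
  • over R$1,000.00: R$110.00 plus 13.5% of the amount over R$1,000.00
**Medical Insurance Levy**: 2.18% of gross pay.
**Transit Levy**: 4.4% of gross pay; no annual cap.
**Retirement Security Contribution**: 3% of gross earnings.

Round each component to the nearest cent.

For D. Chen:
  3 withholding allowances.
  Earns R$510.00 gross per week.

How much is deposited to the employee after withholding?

R$461.14

Canton Income Tax: taxable = R$510.00 − 3×R$240.00 = R$-210.00
  Taxable ≤ 0 → R$0.00
Medical Insurance Levy: 2.18% × R$510.00 = R$11.12
Transit Levy: 4.4% × R$510.00 = R$22.44
Retirement Security Contribution: 3% × R$510.00 = R$15.30
Total withheld: R$0.00 + R$11.12 + R$22.44 + R$15.30 = R$48.86
Net pay: R$510.00 − R$48.86 = R$461.14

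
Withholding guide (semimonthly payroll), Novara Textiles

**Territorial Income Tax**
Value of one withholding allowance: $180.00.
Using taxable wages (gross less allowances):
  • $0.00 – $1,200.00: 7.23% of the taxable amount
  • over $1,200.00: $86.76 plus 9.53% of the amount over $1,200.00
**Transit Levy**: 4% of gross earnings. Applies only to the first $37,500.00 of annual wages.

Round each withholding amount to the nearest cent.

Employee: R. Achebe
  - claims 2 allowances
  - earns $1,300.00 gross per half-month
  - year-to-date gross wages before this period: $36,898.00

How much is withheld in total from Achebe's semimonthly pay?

Territorial Income Tax: taxable = $1,300.00 − 2×$180.00 = $940.00
  7.23% × $940.00 = $67.96
Transit Levy: cap $37,500.00 − YTD $36,898.00 = $602.00 subject; 4% × $602.00 = $24.08
Total: $67.96 + $24.08 = $92.04

$92.04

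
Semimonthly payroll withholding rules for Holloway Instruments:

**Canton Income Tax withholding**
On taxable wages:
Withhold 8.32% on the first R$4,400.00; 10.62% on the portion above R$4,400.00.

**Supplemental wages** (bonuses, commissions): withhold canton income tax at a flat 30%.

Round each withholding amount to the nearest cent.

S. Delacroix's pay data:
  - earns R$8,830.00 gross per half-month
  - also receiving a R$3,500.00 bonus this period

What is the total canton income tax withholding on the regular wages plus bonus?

Canton Income Tax: taxable = R$8,830.00
  R$366.08 + 10.62% × (R$8,830.00 − R$4,400.00) = R$366.08 + 10.62% × R$4,430.00 = R$836.55
Supplemental (30% flat on bonus): 30% × R$3,500.00 = R$1,050.00
Total canton income tax: R$836.55 + R$1,050.00 = R$1,886.55

R$1,886.55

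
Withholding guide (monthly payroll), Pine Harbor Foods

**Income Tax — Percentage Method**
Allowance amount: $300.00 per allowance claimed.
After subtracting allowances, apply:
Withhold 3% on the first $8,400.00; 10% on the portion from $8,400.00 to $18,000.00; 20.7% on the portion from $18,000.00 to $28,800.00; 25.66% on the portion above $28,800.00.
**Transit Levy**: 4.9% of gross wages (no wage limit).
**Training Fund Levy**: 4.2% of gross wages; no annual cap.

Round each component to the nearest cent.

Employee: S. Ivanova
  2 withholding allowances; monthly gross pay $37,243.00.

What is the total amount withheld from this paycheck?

Income Tax: taxable = $37,243.00 − 2×$300.00 = $36,643.00
  $3,447.60 + 25.66% × ($36,643.00 − $28,800.00) = $3,447.60 + 25.66% × $7,843.00 = $5,460.11
Transit Levy: 4.9% × $37,243.00 = $1,824.91
Training Fund Levy: 4.2% × $37,243.00 = $1,564.21
Total: $5,460.11 + $1,824.91 + $1,564.21 = $8,849.23

$8,849.23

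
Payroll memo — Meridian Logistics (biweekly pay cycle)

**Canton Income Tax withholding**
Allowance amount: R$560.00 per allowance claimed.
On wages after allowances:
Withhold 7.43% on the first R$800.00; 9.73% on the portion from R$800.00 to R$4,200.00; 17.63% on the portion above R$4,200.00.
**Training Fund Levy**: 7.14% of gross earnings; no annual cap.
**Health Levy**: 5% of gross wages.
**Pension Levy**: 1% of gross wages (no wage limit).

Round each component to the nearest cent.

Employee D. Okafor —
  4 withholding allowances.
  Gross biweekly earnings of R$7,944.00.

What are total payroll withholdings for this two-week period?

Canton Income Tax: taxable = R$7,944.00 − 4×R$560.00 = R$5,704.00
  R$390.26 + 17.63% × (R$5,704.00 − R$4,200.00) = R$390.26 + 17.63% × R$1,504.00 = R$655.42
Training Fund Levy: 7.14% × R$7,944.00 = R$567.20
Health Levy: 5% × R$7,944.00 = R$397.20
Pension Levy: 1% × R$7,944.00 = R$79.44
Total: R$655.42 + R$567.20 + R$397.20 + R$79.44 = R$1,699.26

R$1,699.26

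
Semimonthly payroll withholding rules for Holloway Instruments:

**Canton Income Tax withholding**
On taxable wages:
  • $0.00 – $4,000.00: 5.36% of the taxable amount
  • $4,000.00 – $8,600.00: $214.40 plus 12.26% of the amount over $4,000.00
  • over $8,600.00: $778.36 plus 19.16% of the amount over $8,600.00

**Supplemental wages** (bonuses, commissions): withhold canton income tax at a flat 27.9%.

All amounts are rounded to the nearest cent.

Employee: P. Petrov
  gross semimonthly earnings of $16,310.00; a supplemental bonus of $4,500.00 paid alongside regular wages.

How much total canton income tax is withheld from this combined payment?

$3,511.10

Canton Income Tax: taxable = $16,310.00
  $778.36 + 19.16% × ($16,310.00 − $8,600.00) = $778.36 + 19.16% × $7,710.00 = $2,255.60
Supplemental (27.9% flat on bonus): 27.9% × $4,500.00 = $1,255.50
Total canton income tax: $2,255.60 + $1,255.50 = $3,511.10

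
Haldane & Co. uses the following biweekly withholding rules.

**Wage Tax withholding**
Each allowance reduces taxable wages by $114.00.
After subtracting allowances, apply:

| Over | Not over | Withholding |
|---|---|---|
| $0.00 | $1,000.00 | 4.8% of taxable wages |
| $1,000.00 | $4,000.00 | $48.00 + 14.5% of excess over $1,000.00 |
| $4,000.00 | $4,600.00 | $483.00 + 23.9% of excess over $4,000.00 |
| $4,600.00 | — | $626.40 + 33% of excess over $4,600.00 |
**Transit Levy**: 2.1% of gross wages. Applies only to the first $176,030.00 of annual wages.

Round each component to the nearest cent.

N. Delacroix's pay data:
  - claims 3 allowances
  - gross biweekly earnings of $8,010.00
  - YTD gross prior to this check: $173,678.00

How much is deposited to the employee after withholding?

$6,321.77

Wage Tax: taxable = $8,010.00 − 3×$114.00 = $7,668.00
  $626.40 + 33% × ($7,668.00 − $4,600.00) = $626.40 + 33% × $3,068.00 = $1,638.84
Transit Levy: cap $176,030.00 − YTD $173,678.00 = $2,352.00 subject; 2.1% × $2,352.00 = $49.39
Total withheld: $1,638.84 + $49.39 = $1,688.23
Net pay: $8,010.00 − $1,688.23 = $6,321.77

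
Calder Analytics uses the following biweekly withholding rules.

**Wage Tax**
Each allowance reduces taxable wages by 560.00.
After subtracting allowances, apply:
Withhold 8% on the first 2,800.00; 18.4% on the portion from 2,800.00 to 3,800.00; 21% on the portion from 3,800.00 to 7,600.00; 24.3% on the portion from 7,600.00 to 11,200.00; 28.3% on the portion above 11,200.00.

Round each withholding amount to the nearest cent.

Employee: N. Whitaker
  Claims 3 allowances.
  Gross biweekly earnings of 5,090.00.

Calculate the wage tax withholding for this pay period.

Wage Tax: taxable = 5,090.00 − 3×560.00 = 3,410.00
  224.00 + 18.4% × (3,410.00 − 2,800.00) = 224.00 + 18.4% × 610.00 = 336.24

336.24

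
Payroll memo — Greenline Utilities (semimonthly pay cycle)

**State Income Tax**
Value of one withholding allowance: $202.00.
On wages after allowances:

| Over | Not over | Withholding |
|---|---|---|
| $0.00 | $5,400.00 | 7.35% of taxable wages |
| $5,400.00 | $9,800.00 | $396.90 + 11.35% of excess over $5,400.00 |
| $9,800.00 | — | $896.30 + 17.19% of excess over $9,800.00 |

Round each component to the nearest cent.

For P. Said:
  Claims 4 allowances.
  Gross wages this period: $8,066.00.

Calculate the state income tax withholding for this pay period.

$607.78

State Income Tax: taxable = $8,066.00 − 4×$202.00 = $7,258.00
  $396.90 + 11.35% × ($7,258.00 − $5,400.00) = $396.90 + 11.35% × $1,858.00 = $607.78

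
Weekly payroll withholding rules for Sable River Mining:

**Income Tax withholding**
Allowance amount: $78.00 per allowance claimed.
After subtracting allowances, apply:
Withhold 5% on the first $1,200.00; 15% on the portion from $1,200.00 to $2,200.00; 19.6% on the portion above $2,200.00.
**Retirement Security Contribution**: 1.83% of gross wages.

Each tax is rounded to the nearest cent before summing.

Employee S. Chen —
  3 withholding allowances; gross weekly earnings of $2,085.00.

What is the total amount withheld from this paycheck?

Income Tax: taxable = $2,085.00 − 3×$78.00 = $1,851.00
  $60.00 + 15% × ($1,851.00 − $1,200.00) = $60.00 + 15% × $651.00 = $157.65
Retirement Security Contribution: 1.83% × $2,085.00 = $38.16
Total: $157.65 + $38.16 = $195.81

$195.81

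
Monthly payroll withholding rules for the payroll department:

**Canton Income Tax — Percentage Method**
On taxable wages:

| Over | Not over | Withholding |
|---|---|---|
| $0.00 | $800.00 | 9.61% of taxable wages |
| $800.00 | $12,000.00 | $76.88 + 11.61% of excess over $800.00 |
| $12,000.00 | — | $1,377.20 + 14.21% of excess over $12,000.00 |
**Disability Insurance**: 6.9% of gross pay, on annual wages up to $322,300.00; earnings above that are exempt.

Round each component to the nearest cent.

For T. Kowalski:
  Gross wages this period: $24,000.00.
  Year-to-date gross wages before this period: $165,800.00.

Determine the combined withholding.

$4,738.40

Canton Income Tax: taxable = $24,000.00
  $1,377.20 + 14.21% × ($24,000.00 − $12,000.00) = $1,377.20 + 14.21% × $12,000.00 = $3,082.40
Disability Insurance: 6.9% × $24,000.00 = $1,656.00
Total: $3,082.40 + $1,656.00 = $4,738.40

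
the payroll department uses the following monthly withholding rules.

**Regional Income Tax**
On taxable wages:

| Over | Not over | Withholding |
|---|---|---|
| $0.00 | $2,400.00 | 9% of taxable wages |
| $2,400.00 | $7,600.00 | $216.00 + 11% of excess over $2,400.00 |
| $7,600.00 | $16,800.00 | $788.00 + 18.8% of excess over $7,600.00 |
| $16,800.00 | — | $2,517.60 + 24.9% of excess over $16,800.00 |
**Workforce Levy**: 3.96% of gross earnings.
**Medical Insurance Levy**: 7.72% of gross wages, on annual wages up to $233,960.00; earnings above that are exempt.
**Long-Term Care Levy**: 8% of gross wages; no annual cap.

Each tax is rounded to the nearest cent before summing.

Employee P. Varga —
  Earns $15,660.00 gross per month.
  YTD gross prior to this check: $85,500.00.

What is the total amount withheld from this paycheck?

$5,385.17

Regional Income Tax: taxable = $15,660.00
  $788.00 + 18.8% × ($15,660.00 − $7,600.00) = $788.00 + 18.8% × $8,060.00 = $2,303.28
Workforce Levy: 3.96% × $15,660.00 = $620.14
Medical Insurance Levy: 7.72% × $15,660.00 = $1,208.95
Long-Term Care Levy: 8% × $15,660.00 = $1,252.80
Total: $2,303.28 + $620.14 + $1,208.95 + $1,252.80 = $5,385.17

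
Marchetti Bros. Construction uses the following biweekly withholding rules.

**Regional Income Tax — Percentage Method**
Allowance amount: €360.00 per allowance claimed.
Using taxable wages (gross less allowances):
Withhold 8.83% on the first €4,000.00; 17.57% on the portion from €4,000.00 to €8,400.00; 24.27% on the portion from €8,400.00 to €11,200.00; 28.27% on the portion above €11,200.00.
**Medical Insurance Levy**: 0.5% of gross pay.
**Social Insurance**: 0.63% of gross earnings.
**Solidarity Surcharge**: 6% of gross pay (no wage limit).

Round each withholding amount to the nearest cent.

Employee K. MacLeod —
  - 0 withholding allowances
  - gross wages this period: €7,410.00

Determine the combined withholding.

€1,480.67

Regional Income Tax: taxable = €7,410.00
  €353.20 + 17.57% × (€7,410.00 − €4,000.00) = €353.20 + 17.57% × €3,410.00 = €952.34
Medical Insurance Levy: 0.5% × €7,410.00 = €37.05
Social Insurance: 0.63% × €7,410.00 = €46.68
Solidarity Surcharge: 6% × €7,410.00 = €444.60
Total: €952.34 + €37.05 + €46.68 + €444.60 = €1,480.67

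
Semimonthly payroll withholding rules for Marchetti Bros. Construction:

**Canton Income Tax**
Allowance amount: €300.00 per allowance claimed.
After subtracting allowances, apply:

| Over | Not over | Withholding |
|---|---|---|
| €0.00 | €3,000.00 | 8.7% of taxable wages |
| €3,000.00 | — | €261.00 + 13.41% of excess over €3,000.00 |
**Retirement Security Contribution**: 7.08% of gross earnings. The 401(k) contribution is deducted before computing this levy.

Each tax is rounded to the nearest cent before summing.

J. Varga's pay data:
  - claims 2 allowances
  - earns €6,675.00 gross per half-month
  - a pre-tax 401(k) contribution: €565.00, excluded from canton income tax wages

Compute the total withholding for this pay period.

Canton Income Tax: taxable = €6,675.00 − €565.00 − 2×€300.00 = €5,510.00
  €261.00 + 13.41% × (€5,510.00 − €3,000.00) = €261.00 + 13.41% × €2,510.00 = €597.59
Retirement Security Contribution: 7.08% × €6,110.00 = €432.59
Total: €597.59 + €432.59 = €1,030.18

€1,030.18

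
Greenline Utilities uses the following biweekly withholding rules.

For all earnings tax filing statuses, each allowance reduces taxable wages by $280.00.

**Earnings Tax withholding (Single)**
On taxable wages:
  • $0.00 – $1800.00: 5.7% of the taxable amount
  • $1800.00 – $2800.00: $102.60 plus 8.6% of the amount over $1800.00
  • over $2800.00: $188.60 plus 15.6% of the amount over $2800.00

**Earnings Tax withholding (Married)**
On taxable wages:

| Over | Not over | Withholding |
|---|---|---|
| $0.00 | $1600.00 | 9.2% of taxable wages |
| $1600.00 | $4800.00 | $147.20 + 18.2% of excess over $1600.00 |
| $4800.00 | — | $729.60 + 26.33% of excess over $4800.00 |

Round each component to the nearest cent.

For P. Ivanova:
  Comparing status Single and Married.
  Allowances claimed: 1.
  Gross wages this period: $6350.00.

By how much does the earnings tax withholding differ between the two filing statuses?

$365.27

Earnings Tax (Single): taxable = $6350.00 − 1×$280.00 = $6070.00
  $188.60 + 15.6% × ($6070.00 − $2800.00) = $188.60 + 15.6% × $3270.00 = $698.72
Earnings Tax (Married): taxable = $6350.00 − 1×$280.00 = $6070.00
  $729.60 + 26.33% × ($6070.00 − $4800.00) = $729.60 + 26.33% × $1270.00 = $1063.99
Difference: |$698.72 − $1063.99| = $365.27 (higher under Married)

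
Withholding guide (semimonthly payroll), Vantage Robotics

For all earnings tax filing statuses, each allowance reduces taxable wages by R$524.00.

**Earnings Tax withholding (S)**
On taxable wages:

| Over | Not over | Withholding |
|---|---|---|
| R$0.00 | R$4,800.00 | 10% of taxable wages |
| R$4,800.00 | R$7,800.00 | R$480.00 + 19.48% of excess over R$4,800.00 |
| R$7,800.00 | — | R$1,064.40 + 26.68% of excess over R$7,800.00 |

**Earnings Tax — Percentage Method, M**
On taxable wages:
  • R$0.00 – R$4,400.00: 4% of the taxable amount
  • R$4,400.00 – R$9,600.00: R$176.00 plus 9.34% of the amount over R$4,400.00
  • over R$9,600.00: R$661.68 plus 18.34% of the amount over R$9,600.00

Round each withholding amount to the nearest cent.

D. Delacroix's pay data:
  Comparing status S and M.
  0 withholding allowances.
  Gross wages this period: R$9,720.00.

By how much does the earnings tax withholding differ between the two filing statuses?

Earnings Tax (S): taxable = R$9,720.00
  R$1,064.40 + 26.68% × (R$9,720.00 − R$7,800.00) = R$1,064.40 + 26.68% × R$1,920.00 = R$1,576.66
Earnings Tax (M): taxable = R$9,720.00
  R$661.68 + 18.34% × (R$9,720.00 − R$9,600.00) = R$661.68 + 18.34% × R$120.00 = R$683.69
Difference: |R$1,576.66 − R$683.69| = R$892.97 (higher under S)

R$892.97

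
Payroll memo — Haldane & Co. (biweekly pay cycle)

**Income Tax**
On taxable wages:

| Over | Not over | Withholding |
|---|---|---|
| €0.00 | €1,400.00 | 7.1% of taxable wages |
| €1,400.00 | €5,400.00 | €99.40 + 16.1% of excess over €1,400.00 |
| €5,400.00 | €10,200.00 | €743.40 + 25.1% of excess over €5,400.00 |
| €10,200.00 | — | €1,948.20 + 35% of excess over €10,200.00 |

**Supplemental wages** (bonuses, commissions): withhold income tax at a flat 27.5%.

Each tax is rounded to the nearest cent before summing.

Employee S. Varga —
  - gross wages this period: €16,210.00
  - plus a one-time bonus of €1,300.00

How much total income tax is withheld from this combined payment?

€4,409.20

Income Tax: taxable = €16,210.00
  €1,948.20 + 35% × (€16,210.00 − €10,200.00) = €1,948.20 + 35% × €6,010.00 = €4,051.70
Supplemental (27.5% flat on bonus): 27.5% × €1,300.00 = €357.50
Total income tax: €4,051.70 + €357.50 = €4,409.20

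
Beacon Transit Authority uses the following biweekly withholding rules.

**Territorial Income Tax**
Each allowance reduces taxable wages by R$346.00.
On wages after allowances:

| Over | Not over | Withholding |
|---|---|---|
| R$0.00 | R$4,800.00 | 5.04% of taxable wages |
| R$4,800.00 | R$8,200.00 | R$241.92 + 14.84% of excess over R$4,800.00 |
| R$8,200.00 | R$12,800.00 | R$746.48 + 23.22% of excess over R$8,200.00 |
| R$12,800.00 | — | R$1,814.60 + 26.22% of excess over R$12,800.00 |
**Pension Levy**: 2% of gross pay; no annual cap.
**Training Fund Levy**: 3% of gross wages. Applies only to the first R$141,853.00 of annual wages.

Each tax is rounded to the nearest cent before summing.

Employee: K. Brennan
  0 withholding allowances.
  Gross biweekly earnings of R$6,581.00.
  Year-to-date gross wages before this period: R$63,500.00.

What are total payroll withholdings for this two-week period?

R$835.27

Territorial Income Tax: taxable = R$6,581.00
  R$241.92 + 14.84% × (R$6,581.00 − R$4,800.00) = R$241.92 + 14.84% × R$1,781.00 = R$506.22
Pension Levy: 2% × R$6,581.00 = R$131.62
Training Fund Levy: 3% × R$6,581.00 = R$197.43
Total: R$506.22 + R$131.62 + R$197.43 = R$835.27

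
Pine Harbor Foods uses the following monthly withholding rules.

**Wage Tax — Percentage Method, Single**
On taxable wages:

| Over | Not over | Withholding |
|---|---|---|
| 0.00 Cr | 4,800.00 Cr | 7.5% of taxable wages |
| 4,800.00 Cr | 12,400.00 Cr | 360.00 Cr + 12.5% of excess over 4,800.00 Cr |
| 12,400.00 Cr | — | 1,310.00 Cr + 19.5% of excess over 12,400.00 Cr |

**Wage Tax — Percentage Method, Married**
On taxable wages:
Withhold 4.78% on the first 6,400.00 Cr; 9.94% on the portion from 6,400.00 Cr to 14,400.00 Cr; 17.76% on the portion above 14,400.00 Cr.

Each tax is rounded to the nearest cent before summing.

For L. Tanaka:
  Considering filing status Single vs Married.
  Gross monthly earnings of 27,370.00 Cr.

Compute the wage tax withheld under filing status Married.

Wage Tax (Married): taxable = 27,370.00 Cr
  1,101.12 Cr + 17.76% × (27,370.00 Cr − 14,400.00 Cr) = 1,101.12 Cr + 17.76% × 12,970.00 Cr = 3,404.59 Cr

3,404.59 Cr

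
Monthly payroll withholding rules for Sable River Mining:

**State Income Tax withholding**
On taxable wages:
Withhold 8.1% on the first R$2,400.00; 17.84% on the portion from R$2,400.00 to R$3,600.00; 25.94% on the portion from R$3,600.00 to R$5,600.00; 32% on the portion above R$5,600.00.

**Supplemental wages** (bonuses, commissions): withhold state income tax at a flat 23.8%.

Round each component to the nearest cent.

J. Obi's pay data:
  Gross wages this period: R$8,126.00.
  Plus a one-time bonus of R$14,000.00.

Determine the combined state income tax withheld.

State Income Tax: taxable = R$8,126.00
  R$927.28 + 32% × (R$8,126.00 − R$5,600.00) = R$927.28 + 32% × R$2,526.00 = R$1,735.60
Supplemental (23.8% flat on bonus): 23.8% × R$14,000.00 = R$3,332.00
Total state income tax: R$1,735.60 + R$3,332.00 = R$5,067.60

R$5,067.60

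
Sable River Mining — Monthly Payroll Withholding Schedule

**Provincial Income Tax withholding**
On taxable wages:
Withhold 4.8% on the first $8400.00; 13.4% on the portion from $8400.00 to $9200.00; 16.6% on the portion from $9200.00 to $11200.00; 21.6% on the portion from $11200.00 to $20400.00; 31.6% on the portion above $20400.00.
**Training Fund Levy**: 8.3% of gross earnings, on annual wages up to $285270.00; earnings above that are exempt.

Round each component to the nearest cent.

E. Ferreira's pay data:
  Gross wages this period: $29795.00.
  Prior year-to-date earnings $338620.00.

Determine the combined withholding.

$5798.42

Provincial Income Tax: taxable = $29795.00
  $2829.60 + 31.6% × ($29795.00 − $20400.00) = $2829.60 + 31.6% × $9395.00 = $5798.42
Training Fund Levy: YTD $338620.00 ≥ cap $285270.00 → $0.00
Total: $5798.42 + $0.00 = $5798.42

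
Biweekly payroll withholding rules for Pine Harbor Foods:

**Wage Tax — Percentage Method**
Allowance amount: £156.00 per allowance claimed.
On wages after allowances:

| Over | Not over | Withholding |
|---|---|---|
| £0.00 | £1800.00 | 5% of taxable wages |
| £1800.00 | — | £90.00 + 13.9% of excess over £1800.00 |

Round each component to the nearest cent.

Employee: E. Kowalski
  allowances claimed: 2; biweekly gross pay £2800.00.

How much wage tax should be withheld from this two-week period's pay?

£185.63

Wage Tax: taxable = £2800.00 − 2×£156.00 = £2488.00
  £90.00 + 13.9% × (£2488.00 − £1800.00) = £90.00 + 13.9% × £688.00 = £185.63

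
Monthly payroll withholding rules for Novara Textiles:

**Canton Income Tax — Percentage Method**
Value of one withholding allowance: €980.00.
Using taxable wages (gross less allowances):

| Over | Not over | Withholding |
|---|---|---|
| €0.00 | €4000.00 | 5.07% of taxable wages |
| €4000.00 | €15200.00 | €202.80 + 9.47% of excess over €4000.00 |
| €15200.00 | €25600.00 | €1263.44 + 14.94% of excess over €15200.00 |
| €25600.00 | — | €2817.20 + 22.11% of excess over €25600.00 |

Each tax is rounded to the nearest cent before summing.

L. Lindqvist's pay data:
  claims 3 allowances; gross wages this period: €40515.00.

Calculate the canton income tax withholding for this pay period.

€5464.87

Canton Income Tax: taxable = €40515.00 − 3×€980.00 = €37575.00
  €2817.20 + 22.11% × (€37575.00 − €25600.00) = €2817.20 + 22.11% × €11975.00 = €5464.87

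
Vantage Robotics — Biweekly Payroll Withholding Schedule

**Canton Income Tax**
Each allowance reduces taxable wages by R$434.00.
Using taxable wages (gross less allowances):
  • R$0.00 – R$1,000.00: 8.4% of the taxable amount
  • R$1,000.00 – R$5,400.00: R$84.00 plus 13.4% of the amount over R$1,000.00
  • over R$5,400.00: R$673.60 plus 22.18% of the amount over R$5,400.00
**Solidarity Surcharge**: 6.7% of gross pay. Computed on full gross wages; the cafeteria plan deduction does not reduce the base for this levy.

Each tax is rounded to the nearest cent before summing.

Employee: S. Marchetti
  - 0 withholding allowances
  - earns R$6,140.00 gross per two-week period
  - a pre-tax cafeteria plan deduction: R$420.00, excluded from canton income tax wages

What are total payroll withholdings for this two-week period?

Canton Income Tax: taxable = R$6,140.00 − R$420.00 = R$5,720.00
  R$673.60 + 22.18% × (R$5,720.00 − R$5,400.00) = R$673.60 + 22.18% × R$320.00 = R$744.58
Solidarity Surcharge: 6.7% × R$6,140.00 = R$411.38
Total: R$744.58 + R$411.38 = R$1,155.96

R$1,155.96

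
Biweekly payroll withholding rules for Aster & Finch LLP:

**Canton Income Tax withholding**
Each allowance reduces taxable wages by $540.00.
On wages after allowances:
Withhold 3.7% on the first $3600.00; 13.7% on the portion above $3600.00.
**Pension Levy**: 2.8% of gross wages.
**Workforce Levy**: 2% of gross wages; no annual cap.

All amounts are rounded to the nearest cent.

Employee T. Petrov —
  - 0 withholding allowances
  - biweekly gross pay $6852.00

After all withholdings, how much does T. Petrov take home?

Canton Income Tax: taxable = $6852.00
  $133.20 + 13.7% × ($6852.00 − $3600.00) = $133.20 + 13.7% × $3252.00 = $578.72
Pension Levy: 2.8% × $6852.00 = $191.86
Workforce Levy: 2% × $6852.00 = $137.04
Total withheld: $578.72 + $191.86 + $137.04 = $907.62
Net pay: $6852.00 − $907.62 = $5944.38

$5944.38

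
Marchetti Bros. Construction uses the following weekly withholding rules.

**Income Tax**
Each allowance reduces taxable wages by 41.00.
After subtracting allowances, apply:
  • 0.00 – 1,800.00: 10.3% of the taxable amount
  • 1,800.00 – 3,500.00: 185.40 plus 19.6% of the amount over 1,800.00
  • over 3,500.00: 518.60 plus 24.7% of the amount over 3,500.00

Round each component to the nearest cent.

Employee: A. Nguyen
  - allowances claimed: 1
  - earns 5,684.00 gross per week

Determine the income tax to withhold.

1,047.92

Income Tax: taxable = 5,684.00 − 1×41.00 = 5,643.00
  518.60 + 24.7% × (5,643.00 − 3,500.00) = 518.60 + 24.7% × 2,143.00 = 1,047.92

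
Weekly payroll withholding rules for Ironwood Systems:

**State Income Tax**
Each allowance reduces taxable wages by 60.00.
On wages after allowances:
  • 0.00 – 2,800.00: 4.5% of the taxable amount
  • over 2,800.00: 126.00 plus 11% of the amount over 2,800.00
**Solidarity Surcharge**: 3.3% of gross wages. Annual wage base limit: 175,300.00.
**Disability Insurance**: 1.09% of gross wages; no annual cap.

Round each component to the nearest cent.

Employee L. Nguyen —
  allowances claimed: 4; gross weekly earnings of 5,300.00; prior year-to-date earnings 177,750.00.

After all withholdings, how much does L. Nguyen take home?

State Income Tax: taxable = 5,300.00 − 4×60.00 = 5,060.00
  126.00 + 11% × (5,060.00 − 2,800.00) = 126.00 + 11% × 2,260.00 = 374.60
Solidarity Surcharge: YTD 177,750.00 ≥ cap 175,300.00 → 0.00
Disability Insurance: 1.09% × 5,300.00 = 57.77
Total withheld: 374.60 + 0.00 + 57.77 = 432.37
Net pay: 5,300.00 − 432.37 = 4,867.63

4,867.63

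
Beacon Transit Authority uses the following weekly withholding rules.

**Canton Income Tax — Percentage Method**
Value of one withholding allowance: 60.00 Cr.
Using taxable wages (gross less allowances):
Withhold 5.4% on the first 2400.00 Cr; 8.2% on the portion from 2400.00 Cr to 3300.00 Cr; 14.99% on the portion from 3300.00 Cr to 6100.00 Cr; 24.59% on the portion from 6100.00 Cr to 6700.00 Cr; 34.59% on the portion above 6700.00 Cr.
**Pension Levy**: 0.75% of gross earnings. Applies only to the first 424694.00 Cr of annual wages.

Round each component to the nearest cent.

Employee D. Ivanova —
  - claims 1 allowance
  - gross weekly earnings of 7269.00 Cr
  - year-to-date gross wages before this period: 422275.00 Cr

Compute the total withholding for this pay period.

964.86 Cr

Canton Income Tax: taxable = 7269.00 Cr − 1×60.00 Cr = 7209.00 Cr
  770.66 Cr + 34.59% × (7209.00 Cr − 6700.00 Cr) = 770.66 Cr + 34.59% × 509.00 Cr = 946.72 Cr
Pension Levy: cap 424694.00 Cr − YTD 422275.00 Cr = 2419.00 Cr subject; 0.75% × 2419.00 Cr = 18.14 Cr
Total: 946.72 Cr + 18.14 Cr = 964.86 Cr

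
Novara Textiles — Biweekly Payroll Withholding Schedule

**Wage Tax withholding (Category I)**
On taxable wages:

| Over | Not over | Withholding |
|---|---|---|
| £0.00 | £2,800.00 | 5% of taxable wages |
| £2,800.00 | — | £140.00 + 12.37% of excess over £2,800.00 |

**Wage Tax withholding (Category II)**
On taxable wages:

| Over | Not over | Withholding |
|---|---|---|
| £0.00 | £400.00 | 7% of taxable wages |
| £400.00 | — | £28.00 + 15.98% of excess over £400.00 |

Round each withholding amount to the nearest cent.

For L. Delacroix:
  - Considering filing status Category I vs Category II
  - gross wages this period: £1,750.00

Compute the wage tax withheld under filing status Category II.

Wage Tax (Category II): taxable = £1,750.00
  £28.00 + 15.98% × (£1,750.00 − £400.00) = £28.00 + 15.98% × £1,350.00 = £243.73

£243.73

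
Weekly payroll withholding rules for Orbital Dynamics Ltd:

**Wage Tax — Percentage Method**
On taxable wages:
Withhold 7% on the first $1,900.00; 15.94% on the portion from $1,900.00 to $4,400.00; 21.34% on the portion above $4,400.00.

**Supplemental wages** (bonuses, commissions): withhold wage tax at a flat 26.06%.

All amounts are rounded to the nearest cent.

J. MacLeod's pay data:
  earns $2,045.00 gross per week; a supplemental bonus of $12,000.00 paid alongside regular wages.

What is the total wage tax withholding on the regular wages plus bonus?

Wage Tax: taxable = $2,045.00
  $133.00 + 15.94% × ($2,045.00 − $1,900.00) = $133.00 + 15.94% × $145.00 = $156.11
Supplemental (26.06% flat on bonus): 26.06% × $12,000.00 = $3,127.20
Total wage tax: $156.11 + $3,127.20 = $3,283.31

$3,283.31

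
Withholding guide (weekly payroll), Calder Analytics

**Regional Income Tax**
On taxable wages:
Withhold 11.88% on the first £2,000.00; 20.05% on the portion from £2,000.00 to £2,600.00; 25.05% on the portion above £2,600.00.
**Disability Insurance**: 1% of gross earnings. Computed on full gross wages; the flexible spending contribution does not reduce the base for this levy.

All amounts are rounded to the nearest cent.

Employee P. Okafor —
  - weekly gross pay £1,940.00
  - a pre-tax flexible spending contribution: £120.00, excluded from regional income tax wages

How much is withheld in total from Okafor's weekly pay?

£235.62

Regional Income Tax: taxable = £1,940.00 − £120.00 = £1,820.00
  11.88% × £1,820.00 = £216.22
Disability Insurance: 1% × £1,940.00 = £19.40
Total: £216.22 + £19.40 = £235.62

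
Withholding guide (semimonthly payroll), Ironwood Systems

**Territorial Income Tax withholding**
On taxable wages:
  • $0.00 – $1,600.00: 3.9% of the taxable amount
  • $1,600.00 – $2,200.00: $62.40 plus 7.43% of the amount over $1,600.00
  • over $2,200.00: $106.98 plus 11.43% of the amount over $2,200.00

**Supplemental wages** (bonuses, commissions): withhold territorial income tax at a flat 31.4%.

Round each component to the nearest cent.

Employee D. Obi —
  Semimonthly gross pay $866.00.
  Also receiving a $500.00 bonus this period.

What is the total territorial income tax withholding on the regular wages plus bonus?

$190.77

Territorial Income Tax: taxable = $866.00
  3.9% × $866.00 = $33.77
Supplemental (31.4% flat on bonus): 31.4% × $500.00 = $157.00
Total territorial income tax: $33.77 + $157.00 = $190.77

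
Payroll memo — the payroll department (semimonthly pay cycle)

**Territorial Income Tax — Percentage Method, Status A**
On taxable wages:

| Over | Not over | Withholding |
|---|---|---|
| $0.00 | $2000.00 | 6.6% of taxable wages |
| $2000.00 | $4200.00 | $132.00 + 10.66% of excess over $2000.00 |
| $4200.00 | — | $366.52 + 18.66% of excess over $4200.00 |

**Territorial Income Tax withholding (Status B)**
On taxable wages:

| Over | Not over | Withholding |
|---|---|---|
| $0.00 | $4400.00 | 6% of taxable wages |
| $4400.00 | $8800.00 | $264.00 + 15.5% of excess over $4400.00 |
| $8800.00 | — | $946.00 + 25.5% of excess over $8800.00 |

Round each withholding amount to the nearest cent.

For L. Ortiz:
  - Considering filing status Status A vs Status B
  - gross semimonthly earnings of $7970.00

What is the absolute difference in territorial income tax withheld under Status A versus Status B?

Territorial Income Tax (Status A): taxable = $7970.00
  $366.52 + 18.66% × ($7970.00 − $4200.00) = $366.52 + 18.66% × $3770.00 = $1070.00
Territorial Income Tax (Status B): taxable = $7970.00
  $264.00 + 15.5% × ($7970.00 − $4400.00) = $264.00 + 15.5% × $3570.00 = $817.35
Difference: |$1070.00 − $817.35| = $252.65 (higher under Status A)

$252.65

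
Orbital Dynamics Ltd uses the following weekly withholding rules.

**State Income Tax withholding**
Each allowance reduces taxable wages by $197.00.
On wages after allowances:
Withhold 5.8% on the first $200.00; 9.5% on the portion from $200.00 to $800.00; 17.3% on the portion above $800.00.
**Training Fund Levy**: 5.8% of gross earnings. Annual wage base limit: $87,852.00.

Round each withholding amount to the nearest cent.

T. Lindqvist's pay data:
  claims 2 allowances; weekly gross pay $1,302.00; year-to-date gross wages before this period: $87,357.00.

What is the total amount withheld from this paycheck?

State Income Tax: taxable = $1,302.00 − 2×$197.00 = $908.00
  $68.60 + 17.3% × ($908.00 − $800.00) = $68.60 + 17.3% × $108.00 = $87.28
Training Fund Levy: cap $87,852.00 − YTD $87,357.00 = $495.00 subject; 5.8% × $495.00 = $28.71
Total: $87.28 + $28.71 = $115.99

$115.99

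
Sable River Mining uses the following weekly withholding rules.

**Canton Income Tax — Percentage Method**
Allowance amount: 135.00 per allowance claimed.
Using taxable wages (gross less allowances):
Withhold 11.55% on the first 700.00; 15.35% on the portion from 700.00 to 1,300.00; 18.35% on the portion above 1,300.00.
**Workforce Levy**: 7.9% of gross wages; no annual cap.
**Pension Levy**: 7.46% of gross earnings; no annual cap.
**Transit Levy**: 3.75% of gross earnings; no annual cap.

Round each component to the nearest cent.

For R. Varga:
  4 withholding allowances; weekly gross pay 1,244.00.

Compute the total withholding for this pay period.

Canton Income Tax: taxable = 1,244.00 − 4×135.00 = 704.00
  80.85 + 15.35% × (704.00 − 700.00) = 80.85 + 15.35% × 4.00 = 81.46
Workforce Levy: 7.9% × 1,244.00 = 98.28
Pension Levy: 7.46% × 1,244.00 = 92.80
Transit Levy: 3.75% × 1,244.00 = 46.65
Total: 81.46 + 98.28 + 92.80 + 46.65 = 319.19

319.19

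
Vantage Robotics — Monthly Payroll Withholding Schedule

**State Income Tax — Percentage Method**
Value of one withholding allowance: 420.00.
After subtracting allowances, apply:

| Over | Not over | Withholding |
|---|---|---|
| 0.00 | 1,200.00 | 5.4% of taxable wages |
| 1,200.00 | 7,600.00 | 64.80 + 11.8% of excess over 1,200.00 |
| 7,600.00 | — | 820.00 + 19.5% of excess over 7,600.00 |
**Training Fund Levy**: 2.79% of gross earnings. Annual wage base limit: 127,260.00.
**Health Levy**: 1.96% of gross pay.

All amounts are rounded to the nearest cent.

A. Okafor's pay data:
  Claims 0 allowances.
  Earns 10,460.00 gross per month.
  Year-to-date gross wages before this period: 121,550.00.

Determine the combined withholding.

State Income Tax: taxable = 10,460.00
  820.00 + 19.5% × (10,460.00 − 7,600.00) = 820.00 + 19.5% × 2,860.00 = 1,377.70
Training Fund Levy: cap 127,260.00 − YTD 121,550.00 = 5,710.00 subject; 2.79% × 5,710.00 = 159.31
Health Levy: 1.96% × 10,460.00 = 205.02
Total: 1,377.70 + 159.31 + 205.02 = 1,742.03

1,742.03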